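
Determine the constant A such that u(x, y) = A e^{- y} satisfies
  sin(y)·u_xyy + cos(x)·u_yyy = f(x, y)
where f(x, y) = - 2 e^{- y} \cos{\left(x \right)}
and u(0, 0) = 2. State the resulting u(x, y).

Substitute the ansatz u = A e^{- y} into the left-hand side.
Derivatives of the ansatz:
  u_xyy = 0
  u_yyy = - A e^{- y}
Term by term:
  sin(y)·u_xyy = 0
  cos(x)·u_yyy = - A e^{- y} \cos{\left(x \right)}
So the left-hand side equals
  - A e^{- y} \cos{\left(x \right)}
This must equal f(x, y) = - 2 e^{- y} \cos{\left(x \right)} identically.
Matching coefficients of the independent functions:
  [e^{- y} \cos{\left(x \right)}]:  - A = -2
Solving: A = 2.
Check against the point condition:
  u(0, 0) = 2  ⟹  A = 2  ✓
Hence u(x, y) = 2 e^{- y}.

Answer: u(x, y) = 2 e^{- y}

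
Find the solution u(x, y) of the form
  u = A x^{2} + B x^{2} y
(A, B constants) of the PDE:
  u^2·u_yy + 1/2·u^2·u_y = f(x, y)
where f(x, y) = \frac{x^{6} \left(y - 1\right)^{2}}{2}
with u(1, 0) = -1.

Substitute the ansatz u = A x^{2} + B x^{2} y into the left-hand side.
Derivatives of the ansatz:
  u_yy = 0
  u_y = B x^{2}
Term by term:
  u^2·u_yy = 0
  1/2·u^2·u_y = \frac{A^{2} B x^{6}}{2} + A B^{2} x^{6} y + \frac{B^{3} x^{6} y^{2}}{2}
So the left-hand side equals
  \frac{A^{2} B x^{6}}{2} + A B^{2} x^{6} y + \frac{B^{3} x^{6} y^{2}}{2}
This must equal f(x, y) identically; expanded, f = \frac{x^{6} y^{2}}{2} - x^{6} y + \frac{x^{6}}{2}.
Matching coefficients of the independent functions:
  [x^{6}]:  \frac{A^{2} B}{2} = \frac{1}{2}
  [x^{6} y]:  A B^{2} = -1
  [x^{6} y^{2}]:  \frac{B^{3}}{2} = \frac{1}{2}
Solving: A = -1, B = 1.
Check against the point condition:
  u(1, 0) = -1  ⟹  A = -1  ✓
Hence u(x, y) = x^{2} y - x^{2}.

Answer: u(x, y) = x^{2} y - x^{2}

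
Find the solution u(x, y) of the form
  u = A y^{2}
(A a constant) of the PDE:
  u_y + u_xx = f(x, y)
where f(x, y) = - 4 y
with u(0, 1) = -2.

Substitute the ansatz u = A y^{2} into the left-hand side.
Derivatives of the ansatz:
  u_y = 2 A y
  u_xx = 0
Term by term:
  u_y = 2 A y
  u_xx = 0
So the left-hand side equals
  2 A y
This must equal f(x, y) = - 4 y identically.
Matching coefficients of the independent functions:
  [y]:  2 A = -4
Solving: A = -2.
Check against the point condition:
  u(0, 1) = -2  ⟹  A = -2  ✓
Hence u(x, y) = - 2 y^{2}.

Answer: u(x, y) = - 2 y^{2}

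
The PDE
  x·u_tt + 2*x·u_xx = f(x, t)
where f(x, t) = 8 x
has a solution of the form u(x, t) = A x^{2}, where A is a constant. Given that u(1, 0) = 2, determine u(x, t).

Substitute the ansatz u = A x^{2} into the left-hand side.
Derivatives of the ansatz:
  u_tt = 0
  u_xx = 2 A
Term by term:
  x·u_tt = 0
  2*x·u_xx = 4 A x
So the left-hand side equals
  4 A x
This must equal f(x, t) = 8 x identically.
Matching coefficients of the independent functions:
  [x]:  4 A = 8
Solving: A = 2.
Check against the point condition:
  u(1, 0) = 2  ⟹  A = 2  ✓
Hence u(x, t) = 2 x^{2}.

Answer: u(x, t) = 2 x^{2}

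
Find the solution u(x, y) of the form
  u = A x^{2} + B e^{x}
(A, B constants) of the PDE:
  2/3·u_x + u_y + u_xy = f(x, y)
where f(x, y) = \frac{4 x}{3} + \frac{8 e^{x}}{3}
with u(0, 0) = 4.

Substitute the ansatz u = A x^{2} + B e^{x} into the left-hand side.
Derivatives of the ansatz:
  u_x = 2 A x + B e^{x}
  u_y = 0
  u_xy = 0
Term by term:
  2/3·u_x = \frac{4 A x}{3} + \frac{2 B e^{x}}{3}
  u_y = 0
  u_xy = 0
So the left-hand side equals
  \frac{4 A x}{3} + \frac{2 B e^{x}}{3}
This must equal f(x, y) = \frac{4 x}{3} + \frac{8 e^{x}}{3} identically.
Matching coefficients of the independent functions:
  [x]:  \frac{4 A}{3} = \frac{4}{3}
  [e^{x}]:  \frac{2 B}{3} = \frac{8}{3}
Solving: A = 1, B = 4.
Check against the point condition:
  u(0, 0) = 4  ⟹  B = 4  ✓
Hence u(x, y) = x^{2} + 4 e^{x}.

Answer: u(x, y) = x^{2} + 4 e^{x}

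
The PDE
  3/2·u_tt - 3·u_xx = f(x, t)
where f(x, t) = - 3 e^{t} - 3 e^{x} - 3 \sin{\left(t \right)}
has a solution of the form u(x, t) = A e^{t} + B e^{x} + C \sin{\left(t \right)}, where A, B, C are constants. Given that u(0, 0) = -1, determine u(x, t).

Substitute the ansatz u = A e^{t} + B e^{x} + C \sin{\left(t \right)} into the left-hand side.
Derivatives of the ansatz:
  u_tt = A e^{t} - C \sin{\left(t \right)}
  u_xx = B e^{x}
Term by term:
  3/2·u_tt = \frac{3 A e^{t}}{2} - \frac{3 C \sin{\left(t \right)}}{2}
  -3·u_xx = - 3 B e^{x}
So the left-hand side equals
  \frac{3 A e^{t}}{2} - 3 B e^{x} - \frac{3 C \sin{\left(t \right)}}{2}
This must equal f(x, t) = - 3 e^{t} - 3 e^{x} - 3 \sin{\left(t \right)} identically.
Matching coefficients of the independent functions:
  [e^{t}]:  \frac{3 A}{2} = -3
  [e^{x}]:  - 3 B = -3
  [\sin{\left(t \right)}]:  - \frac{3 C}{2} = -3
Solving: A = -2, B = 1, C = 2.
Check against the point condition:
  u(0, 0) = -1  ⟹  A + B = -1  ✓
Hence u(x, t) = - 2 e^{t} + e^{x} + 2 \sin{\left(t \right)}.

Answer: u(x, t) = - 2 e^{t} + e^{x} + 2 \sin{\left(t \right)}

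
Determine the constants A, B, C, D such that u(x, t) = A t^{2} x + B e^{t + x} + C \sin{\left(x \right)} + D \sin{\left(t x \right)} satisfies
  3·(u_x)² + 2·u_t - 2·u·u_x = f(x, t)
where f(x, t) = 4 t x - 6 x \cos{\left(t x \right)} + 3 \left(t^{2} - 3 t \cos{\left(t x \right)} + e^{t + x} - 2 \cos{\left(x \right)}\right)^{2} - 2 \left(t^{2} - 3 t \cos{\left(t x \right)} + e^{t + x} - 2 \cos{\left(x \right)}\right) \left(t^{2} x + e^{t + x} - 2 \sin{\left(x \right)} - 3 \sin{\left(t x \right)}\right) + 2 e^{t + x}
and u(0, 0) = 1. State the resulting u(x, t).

Answer: u(x, t) = t^{2} x + e^{t + x} - 2 \sin{\left(x \right)} - 3 \sin{\left(t x \right)}

Derivation:
Substitute the ansatz u = A t^{2} x + B e^{t + x} + C \sin{\left(x \right)} + D \sin{\left(t x \right)} into the left-hand side.
Derivatives of the ansatz:
  u_x = A t^{2} + B e^{t} e^{x} + C \cos{\left(x \right)} + D t \cos{\left(t x \right)}
  u_t = 2 A t x + B e^{t} e^{x} + D x \cos{\left(t x \right)}
Term by term:
  3·(u_x)² = 3 A^{2} t^{4} + 6 A B t^{2} e^{t} e^{x} + 6 A C t^{2} \cos{\left(x \right)} + 6 A D t^{3} \cos{\left(t x \right)} + 3 B^{2} e^{2 t} e^{2 x} + 6 B C e^{t} e^{x} \cos{\left(x \right)} + 6 B D t e^{t} e^{x} \cos{\left(t x \right)} + 3 C^{2} \cos^{2}{\left(x \right)} + 6 C D t \cos{\left(x \right)} \cos{\left(t x \right)} + 3 D^{2} t^{2} \cos^{2}{\left(t x \right)}
  2·u_t = 4 A t x + 2 B e^{t} e^{x} + 2 D x \cos{\left(t x \right)}
  -2·u·u_x = - 2 A^{2} t^{4} x - 2 A B t^{2} x e^{t} e^{x} - 2 A B t^{2} e^{t} e^{x} - 2 A C t^{2} x \cos{\left(x \right)} - 2 A C t^{2} \sin{\left(x \right)} - 2 A D t^{3} x \cos{\left(t x \right)} - 2 A D t^{2} \sin{\left(t x \right)} - 2 B^{2} e^{2 t} e^{2 x} - 2 B C e^{t} e^{x} \sin{\left(x \right)} - 2 B C e^{t} e^{x} \cos{\left(x \right)} - 2 B D t e^{t} e^{x} \cos{\left(t x \right)} - 2 B D e^{t} e^{x} \sin{\left(t x \right)} - 2 C^{2} \sin{\left(x \right)} \cos{\left(x \right)} - 2 C D t \sin{\left(x \right)} \cos{\left(t x \right)} - 2 C D \sin{\left(t x \right)} \cos{\left(x \right)} - 2 D^{2} t \sin{\left(t x \right)} \cos{\left(t x \right)}
Sum these and collect like terms in the independent variables.
This must equal f(x, t) identically; expanded, f = - 2 t^{4} x + 3 t^{4} + 6 t^{3} x \cos{\left(t x \right)} - 18 t^{3} \cos{\left(t x \right)} - 2 t^{2} x e^{t} e^{x} + 4 t^{2} x \cos{\left(x \right)} + 4 t^{2} e^{t} e^{x} + 4 t^{2} \sin{\left(x \right)} + 6 t^{2} \sin{\left(t x \right)} - 12 t^{2} \cos{\left(x \right)} + 27 t^{2} \cos^{2}{\left(t x \right)} + 4 t x - 12 t e^{t} e^{x} \cos{\left(t x \right)} - 12 t \sin{\left(x \right)} \cos{\left(t x \right)} - 18 t \sin{\left(t x \right)} \cos{\left(t x \right)} + 36 t \cos{\left(x \right)} \cos{\left(t x \right)} - 6 x \cos{\left(t x \right)} + e^{2 t} e^{2 x} + 4 e^{t} e^{x} \sin{\left(x \right)} + 6 e^{t} e^{x} \sin{\left(t x \right)} - 8 e^{t} e^{x} \cos{\left(x \right)} + 2 e^{t} e^{x} - 8 \sin{\left(x \right)} \cos{\left(x \right)} - 12 \sin{\left(t x \right)} \cos{\left(x \right)} + 12 \cos^{2}{\left(x \right)}.
Matching coefficients of the independent functions:
(each divided by its leading coefficient; functions giving the same equation are listed together)
  [t^{4}, t^{4} x]:  A^{2} - 1 = 0
  [t x]:  A - 1 = 0
  [t^{2} \sin{\left(x \right)}, t^{2} \cos{\left(x \right)}, t^{2} x \cos{\left(x \right)}]:  A C + 2 = 0
  [t^{2} \sin{\left(t x \right)}, t^{3} \cos{\left(t x \right)}, t^{3} x \cos{\left(t x \right)}]:  A D + 3 = 0
  [t^{2} \cos^{2}{\left(t x \right)}, t \sin{\left(t x \right)} \cos{\left(t x \right)}]:  D^{2} - 9 = 0
  [x \cos{\left(t x \right)}]:  D + 3 = 0
  [e^{t} e^{x}]:  B - 1 = 0
  [e^{2 t} e^{2 x}]:  B^{2} - 1 = 0
  [\sin{\left(x \right)} \cos{\left(x \right)}, \cos^{2}{\left(x \right)}]:  C^{2} - 4 = 0
  [\sin{\left(t x \right)} \cos{\left(x \right)}, t \sin{\left(x \right)} \cos{\left(t x \right)}, t \cos{\left(x \right)} \cos{\left(t x \right)}]:  C D - 6 = 0
  [t^{2} e^{t} e^{x}, t^{2} x e^{t} e^{x}]:  A B - 1 = 0
  [e^{t} e^{x} \sin{\left(x \right)}, e^{t} e^{x} \cos{\left(x \right)}]:  B C + 2 = 0
  [e^{t} e^{x} \sin{\left(t x \right)}, t e^{t} e^{x} \cos{\left(t x \right)}]:  B D + 3 = 0
Solving: A = 1, B = 1, C = -2, D = -3.
Check against the point condition:
  u(0, 0) = 1  ⟹  B = 1  ✓
Hence u(x, t) = t^{2} x + e^{t + x} - 2 \sin{\left(x \right)} - 3 \sin{\left(t x \right)}.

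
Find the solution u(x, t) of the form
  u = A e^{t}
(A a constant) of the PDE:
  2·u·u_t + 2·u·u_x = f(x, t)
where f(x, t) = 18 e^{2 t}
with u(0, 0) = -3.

Answer: u(x, t) = - 3 e^{t}

Derivation:
Substitute the ansatz u = A e^{t} into the left-hand side.
Derivatives of the ansatz:
  u_t = A e^{t}
  u_x = 0
Term by term:
  2·u·u_t = 2 A^{2} e^{2 t}
  2·u·u_x = 0
So the left-hand side equals
  2 A^{2} e^{2 t}
This must equal f(x, t) = 18 e^{2 t} identically.
Matching coefficients of the independent functions:
  [e^{2 t}]:  2 A^{2} = 18
These equations allow (A) = (-3) or (3).
Impose the point condition(s):
  u(0, 0) = -3  ⟹  A = -3
Only A = -3 satisfies everything.
Hence u(x, t) = - 3 e^{t}.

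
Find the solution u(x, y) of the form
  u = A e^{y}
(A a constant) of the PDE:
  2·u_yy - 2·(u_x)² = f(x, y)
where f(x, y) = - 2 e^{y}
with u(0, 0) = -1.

Substitute the ansatz u = A e^{y} into the left-hand side.
Derivatives of the ansatz:
  u_yy = A e^{y}
  u_x = 0
Term by term:
  2·u_yy = 2 A e^{y}
  -2·(u_x)² = 0
So the left-hand side equals
  2 A e^{y}
This must equal f(x, y) = - 2 e^{y} identically.
Matching coefficients of the independent functions:
  [e^{y}]:  2 A = -2
Solving: A = -1.
Check against the point condition:
  u(0, 0) = -1  ⟹  A = -1  ✓
Hence u(x, y) = - e^{y}.

Answer: u(x, y) = - e^{y}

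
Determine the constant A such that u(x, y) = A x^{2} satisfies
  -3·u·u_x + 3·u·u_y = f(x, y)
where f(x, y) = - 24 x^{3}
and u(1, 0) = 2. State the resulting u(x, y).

Answer: u(x, y) = 2 x^{2}

Derivation:
Substitute the ansatz u = A x^{2} into the left-hand side.
Derivatives of the ansatz:
  u_x = 2 A x
  u_y = 0
Term by term:
  -3·u·u_x = - 6 A^{2} x^{3}
  3·u·u_y = 0
So the left-hand side equals
  - 6 A^{2} x^{3}
This must equal f(x, y) = - 24 x^{3} identically.
Matching coefficients of the independent functions:
  [x^{3}]:  - 6 A^{2} = -24
These equations allow (A) = (-2) or (2).
Impose the point condition(s):
  u(1, 0) = 2  ⟹  A = 2
Only A = 2 satisfies everything.
Hence u(x, y) = 2 x^{2}.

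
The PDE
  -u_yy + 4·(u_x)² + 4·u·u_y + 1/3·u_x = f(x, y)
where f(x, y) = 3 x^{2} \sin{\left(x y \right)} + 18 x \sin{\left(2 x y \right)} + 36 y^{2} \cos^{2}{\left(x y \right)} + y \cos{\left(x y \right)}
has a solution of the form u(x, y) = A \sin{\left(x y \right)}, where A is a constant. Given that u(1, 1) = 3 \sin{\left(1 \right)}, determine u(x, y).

Answer: u(x, y) = 3 \sin{\left(x y \right)}

Derivation:
Substitute the ansatz u = A \sin{\left(x y \right)} into the left-hand side.
Derivatives of the ansatz:
  u_yy = - A x^{2} \sin{\left(x y \right)}
  u_x = A y \cos{\left(x y \right)}
  u_y = A x \cos{\left(x y \right)}
Term by term:
  -u_yy = A x^{2} \sin{\left(x y \right)}
  4·(u_x)² = 4 A^{2} y^{2} \cos^{2}{\left(x y \right)}
  4·u·u_y = 4 A^{2} x \sin{\left(x y \right)} \cos{\left(x y \right)}
  1/3·u_x = \frac{A y \cos{\left(x y \right)}}{3}
So the left-hand side equals
  4 A^{2} x \sin{\left(x y \right)} \cos{\left(x y \right)} + 4 A^{2} y^{2} \cos^{2}{\left(x y \right)} + A x^{2} \sin{\left(x y \right)} + \frac{A y \cos{\left(x y \right)}}{3}
This must equal f(x, y) identically; expanded, f = 3 x^{2} \sin{\left(x y \right)} + 36 x \sin{\left(x y \right)} \cos{\left(x y \right)} + 36 y^{2} \cos^{2}{\left(x y \right)} + y \cos{\left(x y \right)}.
Matching coefficients of the independent functions:
  [x^{2} \sin{\left(x y \right)}]:  A = 3
  [y \cos{\left(x y \right)}]:  \frac{A}{3} = 1
  [y^{2} \cos^{2}{\left(x y \right)}, x \sin{\left(x y \right)} \cos{\left(x y \right)}]:  4 A^{2} = 36
Solving: A = 3.
Check against the point condition:
  u(1, 1) = 3 \sin{\left(1 \right)}  ⟹  A \sin{\left(1 \right)} = 3 \sin{\left(1 \right)}  ✓
Hence u(x, y) = 3 \sin{\left(x y \right)}.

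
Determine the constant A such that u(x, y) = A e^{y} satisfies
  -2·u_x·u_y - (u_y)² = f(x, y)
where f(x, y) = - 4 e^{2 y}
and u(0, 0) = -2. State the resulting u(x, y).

Answer: u(x, y) = - 2 e^{y}

Derivation:
Substitute the ansatz u = A e^{y} into the left-hand side.
Derivatives of the ansatz:
  u_x = 0
  u_y = A e^{y}
Term by term:
  -2·u_x·u_y = 0
  -(u_y)² = - A^{2} e^{2 y}
So the left-hand side equals
  - A^{2} e^{2 y}
This must equal f(x, y) = - 4 e^{2 y} identically.
Matching coefficients of the independent functions:
  [e^{2 y}]:  - A^{2} = -4
These equations allow (A) = (-2) or (2).
Impose the point condition(s):
  u(0, 0) = -2  ⟹  A = -2
Only A = -2 satisfies everything.
Hence u(x, y) = - 2 e^{y}.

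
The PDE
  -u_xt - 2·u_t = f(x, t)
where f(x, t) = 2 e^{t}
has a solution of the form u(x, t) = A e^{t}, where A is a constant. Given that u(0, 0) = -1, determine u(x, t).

Substitute the ansatz u = A e^{t} into the left-hand side.
Derivatives of the ansatz:
  u_xt = 0
  u_t = A e^{t}
Term by term:
  -u_xt = 0
  -2·u_t = - 2 A e^{t}
So the left-hand side equals
  - 2 A e^{t}
This must equal f(x, t) = 2 e^{t} identically.
Matching coefficients of the independent functions:
  [e^{t}]:  - 2 A = 2
Solving: A = -1.
Check against the point condition:
  u(0, 0) = -1  ⟹  A = -1  ✓
Hence u(x, t) = - e^{t}.

Answer: u(x, t) = - e^{t}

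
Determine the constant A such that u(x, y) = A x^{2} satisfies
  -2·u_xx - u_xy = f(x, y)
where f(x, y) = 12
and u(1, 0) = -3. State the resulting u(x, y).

Answer: u(x, y) = - 3 x^{2}

Derivation:
Substitute the ansatz u = A x^{2} into the left-hand side.
Derivatives of the ansatz:
  u_xx = 2 A
  u_xy = 0
Term by term:
  -2·u_xx = - 4 A
  -u_xy = 0
So the left-hand side equals
  - 4 A
This must equal f(x, y) = 12 identically.
Matching coefficients of the independent functions:
  [constant term]:  - 4 A = 12
Solving: A = -3.
Check against the point condition:
  u(1, 0) = -3  ⟹  A = -3  ✓
Hence u(x, y) = - 3 x^{2}.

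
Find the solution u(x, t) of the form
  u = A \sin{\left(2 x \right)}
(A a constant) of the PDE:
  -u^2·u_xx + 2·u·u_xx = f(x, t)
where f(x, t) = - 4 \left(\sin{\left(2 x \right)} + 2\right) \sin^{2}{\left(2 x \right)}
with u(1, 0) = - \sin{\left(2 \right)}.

Answer: u(x, t) = - \sin{\left(2 x \right)}

Derivation:
Substitute the ansatz u = A \sin{\left(2 x \right)} into the left-hand side.
Derivatives of the ansatz:
  u_xx = - 4 A \sin{\left(2 x \right)}
Term by term:
  -u^2·u_xx = 4 A^{3} \sin^{3}{\left(2 x \right)}
  2·u·u_xx = - 8 A^{2} \sin^{2}{\left(2 x \right)}
So the left-hand side equals
  4 A^{3} \sin^{3}{\left(2 x \right)} - 8 A^{2} \sin^{2}{\left(2 x \right)}
This must equal f(x, t) identically; expanded, f = - 4 \sin^{3}{\left(2 x \right)} - 8 \sin^{2}{\left(2 x \right)}.
Matching coefficients of the independent functions:
  [\sin^{2}{\left(2 x \right)}]:  - 8 A^{2} = -8
  [\sin^{3}{\left(2 x \right)}]:  4 A^{3} = -4
Solving: A = -1.
Check against the point condition:
  u(1, 0) = - \sin{\left(2 \right)}  ⟹  A \sin{\left(2 \right)} = - \sin{\left(2 \right)}  ✓
Hence u(x, t) = - \sin{\left(2 x \right)}.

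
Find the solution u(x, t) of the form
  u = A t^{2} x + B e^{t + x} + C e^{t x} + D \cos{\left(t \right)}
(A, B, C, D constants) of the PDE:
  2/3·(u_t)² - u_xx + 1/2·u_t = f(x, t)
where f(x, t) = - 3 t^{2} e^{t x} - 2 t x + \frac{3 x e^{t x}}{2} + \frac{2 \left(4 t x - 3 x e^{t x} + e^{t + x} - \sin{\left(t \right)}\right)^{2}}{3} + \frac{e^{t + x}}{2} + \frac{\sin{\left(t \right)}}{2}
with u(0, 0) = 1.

Answer: u(x, t) = - 2 t^{2} x + 3 e^{t x} - e^{t + x} - \cos{\left(t \right)}

Derivation:
Substitute the ansatz u = A t^{2} x + B e^{t + x} + C e^{t x} + D \cos{\left(t \right)} into the left-hand side.
Derivatives of the ansatz:
  u_t = 2 A t x + B e^{t} e^{x} + C x e^{t x} - D \sin{\left(t \right)}
  u_xx = B e^{t} e^{x} + C t^{2} e^{t x}
Term by term:
  2/3·(u_t)² = \frac{8 A^{2} t^{2} x^{2}}{3} + \frac{8 A B t x e^{t} e^{x}}{3} + \frac{8 A C t x^{2} e^{t x}}{3} - \frac{8 A D t x \sin{\left(t \right)}}{3} + \frac{2 B^{2} e^{2 t} e^{2 x}}{3} + \frac{4 B C x e^{t} e^{x} e^{t x}}{3} - \frac{4 B D e^{t} e^{x} \sin{\left(t \right)}}{3} + \frac{2 C^{2} x^{2} e^{2 t x}}{3} - \frac{4 C D x e^{t x} \sin{\left(t \right)}}{3} + \frac{2 D^{2} \sin^{2}{\left(t \right)}}{3}
  -u_xx = - B e^{t} e^{x} - C t^{2} e^{t x}
  1/2·u_t = A t x + \frac{B e^{t} e^{x}}{2} + \frac{C x e^{t x}}{2} - \frac{D \sin{\left(t \right)}}{2}
So the left-hand side equals
  \frac{8 A^{2} t^{2} x^{2}}{3} + \frac{8 A B t x e^{t} e^{x}}{3} + \frac{8 A C t x^{2} e^{t x}}{3} - \frac{8 A D t x \sin{\left(t \right)}}{3} + A t x + \frac{2 B^{2} e^{2 t} e^{2 x}}{3} + \frac{4 B C x e^{t} e^{x} e^{t x}}{3} - \frac{4 B D e^{t} e^{x} \sin{\left(t \right)}}{3} - \frac{B e^{t} e^{x}}{2} + \frac{2 C^{2} x^{2} e^{2 t x}}{3} - \frac{4 C D x e^{t x} \sin{\left(t \right)}}{3} - C t^{2} e^{t x} + \frac{C x e^{t x}}{2} + \frac{2 D^{2} \sin^{2}{\left(t \right)}}{3} - \frac{D \sin{\left(t \right)}}{2}
This must equal f(x, t) identically; expanded, f = \frac{32 t^{2} x^{2}}{3} - 3 t^{2} e^{t x} - 16 t x^{2} e^{t x} + \frac{16 t x e^{t} e^{x}}{3} - \frac{16 t x \sin{\left(t \right)}}{3} - 2 t x + 6 x^{2} e^{2 t x} - 4 x e^{t} e^{x} e^{t x} + 4 x e^{t x} \sin{\left(t \right)} + \frac{3 x e^{t x}}{2} + \frac{2 e^{2 t} e^{2 x}}{3} - \frac{4 e^{t} e^{x} \sin{\left(t \right)}}{3} + \frac{e^{t} e^{x}}{2} + \frac{2 \sin^{2}{\left(t \right)}}{3} + \frac{\sin{\left(t \right)}}{2}.
Matching coefficients of the independent functions:
(each divided by its leading coefficient; functions giving the same equation are listed together)
  [t x]:  A + 2 = 0
  [t^{2} x^{2}]:  A^{2} - 4 = 0
  [t^{2} e^{t x}, x e^{t x}]:  C - 3 = 0
  [x^{2} e^{2 t x}]:  C^{2} - 9 = 0
  [e^{t} e^{x}]:  B + 1 = 0
  [e^{2 t} e^{2 x}]:  B^{2} - 1 = 0
  [t x \sin{\left(t \right)}]:  A D - 2 = 0
  [t x^{2} e^{t x}]:  A C + 6 = 0
  [x e^{t x} \sin{\left(t \right)}]:  C D + 3 = 0
  [e^{t} e^{x} \sin{\left(t \right)}]:  B D - 1 = 0
  [t x e^{t} e^{x}]:  A B - 2 = 0
  [x e^{t} e^{x} e^{t x}]:  B C + 3 = 0
  [\sin{\left(t \right)}]:  D + 1 = 0
  [\sin^{2}{\left(t \right)}]:  D^{2} - 1 = 0
Solving: A = -2, B = -1, C = 3, D = -1.
Check against the point condition:
  u(0, 0) = 1  ⟹  B + C + D = 1  ✓
Hence u(x, t) = - 2 t^{2} x + 3 e^{t x} - e^{t + x} - \cos{\left(t \right)}.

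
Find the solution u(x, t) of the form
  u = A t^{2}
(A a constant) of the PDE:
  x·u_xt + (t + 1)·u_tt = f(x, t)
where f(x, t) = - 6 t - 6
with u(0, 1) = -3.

Substitute the ansatz u = A t^{2} into the left-hand side.
Derivatives of the ansatz:
  u_xt = 0
  u_tt = 2 A
Term by term:
  x·u_xt = 0
  (t + 1)·u_tt = 2 A t + 2 A
So the left-hand side equals
  2 A t + 2 A
This must equal f(x, t) = - 6 t - 6 identically.
Matching coefficients of the independent functions:
  [constant term, t]:  2 A = -6
Solving: A = -3.
Check against the point condition:
  u(0, 1) = -3  ⟹  A = -3  ✓
Hence u(x, t) = - 3 t^{2}.

Answer: u(x, t) = - 3 t^{2}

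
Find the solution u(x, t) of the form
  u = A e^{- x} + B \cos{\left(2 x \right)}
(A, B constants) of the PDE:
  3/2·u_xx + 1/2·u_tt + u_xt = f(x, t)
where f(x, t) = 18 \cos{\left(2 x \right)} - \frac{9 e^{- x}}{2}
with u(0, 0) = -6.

Substitute the ansatz u = A e^{- x} + B \cos{\left(2 x \right)} into the left-hand side.
Derivatives of the ansatz:
  u_xx = A e^{- x} - 4 B \cos{\left(2 x \right)}
  u_tt = 0
  u_xt = 0
Term by term:
  3/2·u_xx = \frac{3 A e^{- x}}{2} - 6 B \cos{\left(2 x \right)}
  1/2·u_tt = 0
  u_xt = 0
So the left-hand side equals
  \frac{3 A e^{- x}}{2} - 6 B \cos{\left(2 x \right)}
This must equal f(x, t) = 18 \cos{\left(2 x \right)} - \frac{9 e^{- x}}{2} identically.
Matching coefficients of the independent functions:
  [e^{- x}]:  \frac{3 A}{2} = - \frac{9}{2}
  [\cos{\left(2 x \right)}]:  - 6 B = 18
Solving: A = -3, B = -3.
Check against the point condition:
  u(0, 0) = -6  ⟹  A + B = -6  ✓
Hence u(x, t) = - 3 \cos{\left(2 x \right)} - 3 e^{- x}.

Answer: u(x, t) = - 3 \cos{\left(2 x \right)} - 3 e^{- x}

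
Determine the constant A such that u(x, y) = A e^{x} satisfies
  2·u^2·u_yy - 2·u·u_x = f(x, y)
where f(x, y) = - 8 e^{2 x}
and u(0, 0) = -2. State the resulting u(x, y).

Answer: u(x, y) = - 2 e^{x}

Derivation:
Substitute the ansatz u = A e^{x} into the left-hand side.
Derivatives of the ansatz:
  u_yy = 0
  u_x = A e^{x}
Term by term:
  2·u^2·u_yy = 0
  -2·u·u_x = - 2 A^{2} e^{2 x}
So the left-hand side equals
  - 2 A^{2} e^{2 x}
This must equal f(x, y) = - 8 e^{2 x} identically.
Matching coefficients of the independent functions:
  [e^{2 x}]:  - 2 A^{2} = -8
These equations allow (A) = (-2) or (2).
Impose the point condition(s):
  u(0, 0) = -2  ⟹  A = -2
Only A = -2 satisfies everything.
Hence u(x, y) = - 2 e^{x}.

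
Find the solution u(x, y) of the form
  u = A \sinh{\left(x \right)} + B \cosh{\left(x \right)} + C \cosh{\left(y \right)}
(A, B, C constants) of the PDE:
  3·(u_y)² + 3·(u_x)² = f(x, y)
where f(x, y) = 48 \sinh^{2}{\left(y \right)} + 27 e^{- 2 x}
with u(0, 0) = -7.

Answer: u(x, y) = 3 \sinh{\left(x \right)} - 3 \cosh{\left(x \right)} - 4 \cosh{\left(y \right)}

Derivation:
Substitute the ansatz u = A \sinh{\left(x \right)} + B \cosh{\left(x \right)} + C \cosh{\left(y \right)} into the left-hand side.
Derivatives of the ansatz:
  u_y = C \sinh{\left(y \right)}
  u_x = A \cosh{\left(x \right)} + B \sinh{\left(x \right)}
Term by term:
  3·(u_y)² = 3 C^{2} \sinh^{2}{\left(y \right)}
  3·(u_x)² = 3 A^{2} \cosh^{2}{\left(x \right)} + 6 A B \sinh{\left(x \right)} \cosh{\left(x \right)} + 3 B^{2} \sinh^{2}{\left(x \right)}
So the left-hand side equals
  3 A^{2} \cosh^{2}{\left(x \right)} + 6 A B \sinh{\left(x \right)} \cosh{\left(x \right)} + 3 B^{2} \sinh^{2}{\left(x \right)} + 3 C^{2} \sinh^{2}{\left(y \right)}
This must equal f(x, y) identically; expanded, f = 27 \sinh^{2}{\left(x \right)} - 54 \sinh{\left(x \right)} \cosh{\left(x \right)} + 48 \sinh^{2}{\left(y \right)} + 27 \cosh^{2}{\left(x \right)}.
Matching coefficients of the independent functions:
  [\sinh{\left(x \right)} \cosh{\left(x \right)}]:  6 A B = -54
  [\sinh^{2}{\left(x \right)}]:  3 B^{2} = 27
  [\sinh^{2}{\left(y \right)}]:  3 C^{2} = 48
  [\cosh^{2}{\left(x \right)}]:  3 A^{2} = 27
These equations allow (A, B, C) = (-3, 3, -4) or (-3, 3, 4) or (3, -3, -4) or (3, -3, 4).
Impose the point condition(s):
  u(0, 0) = -7  ⟹  B + C = -7
Only A = 3, B = -3, C = -4 satisfies everything.
Hence u(x, y) = 3 \sinh{\left(x \right)} - 3 \cosh{\left(x \right)} - 4 \cosh{\left(y \right)}.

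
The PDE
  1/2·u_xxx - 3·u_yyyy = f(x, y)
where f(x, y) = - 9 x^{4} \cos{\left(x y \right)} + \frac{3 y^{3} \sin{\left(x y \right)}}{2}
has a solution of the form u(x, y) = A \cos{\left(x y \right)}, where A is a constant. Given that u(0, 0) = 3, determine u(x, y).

Answer: u(x, y) = 3 \cos{\left(x y \right)}

Derivation:
Substitute the ansatz u = A \cos{\left(x y \right)} into the left-hand side.
Derivatives of the ansatz:
  u_xxx = A y^{3} \sin{\left(x y \right)}
  u_yyyy = A x^{4} \cos{\left(x y \right)}
Term by term:
  1/2·u_xxx = \frac{A y^{3} \sin{\left(x y \right)}}{2}
  -3·u_yyyy = - 3 A x^{4} \cos{\left(x y \right)}
So the left-hand side equals
  - 3 A x^{4} \cos{\left(x y \right)} + \frac{A y^{3} \sin{\left(x y \right)}}{2}
This must equal f(x, y) = - 9 x^{4} \cos{\left(x y \right)} + \frac{3 y^{3} \sin{\left(x y \right)}}{2} identically.
Matching coefficients of the independent functions:
  [x^{4} \cos{\left(x y \right)}]:  - 3 A = -9
  [y^{3} \sin{\left(x y \right)}]:  \frac{A}{2} = \frac{3}{2}
Solving: A = 3.
Check against the point condition:
  u(0, 0) = 3  ⟹  A = 3  ✓
Hence u(x, y) = 3 \cos{\left(x y \right)}.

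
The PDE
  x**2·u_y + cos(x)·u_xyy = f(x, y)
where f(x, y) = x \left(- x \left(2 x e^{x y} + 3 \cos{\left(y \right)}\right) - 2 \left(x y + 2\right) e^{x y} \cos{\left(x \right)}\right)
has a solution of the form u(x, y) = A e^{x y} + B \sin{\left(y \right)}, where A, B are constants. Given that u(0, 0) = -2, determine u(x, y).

Substitute the ansatz u = A e^{x y} + B \sin{\left(y \right)} into the left-hand side.
Derivatives of the ansatz:
  u_y = A x e^{x y} + B \cos{\left(y \right)}
  u_xyy = A x^{2} y e^{x y} + 2 A x e^{x y}
Term by term:
  x**2·u_y = A x^{3} e^{x y} + B x^{2} \cos{\left(y \right)}
  cos(x)·u_xyy = A x^{2} y e^{x y} \cos{\left(x \right)} + 2 A x e^{x y} \cos{\left(x \right)}
So the left-hand side equals
  A x^{3} e^{x y} + A x^{2} y e^{x y} \cos{\left(x \right)} + 2 A x e^{x y} \cos{\left(x \right)} + B x^{2} \cos{\left(y \right)}
This must equal f(x, y) identically; expanded, f = - 2 x^{3} e^{x y} - 2 x^{2} y e^{x y} \cos{\left(x \right)} - 3 x^{2} \cos{\left(y \right)} - 4 x e^{x y} \cos{\left(x \right)}.
Matching coefficients of the independent functions:
  [x^{2} \cos{\left(y \right)}]:  B = -3
  [x^{3} e^{x y}, x^{2} y e^{x y} \cos{\left(x \right)}]:  A = -2
  [x e^{x y} \cos{\left(x \right)}]:  2 A = -4
Solving: A = -2, B = -3.
Check against the point condition:
  u(0, 0) = -2  ⟹  A = -2  ✓
Hence u(x, y) = - 2 e^{x y} - 3 \sin{\left(y \right)}.

Answer: u(x, y) = - 2 e^{x y} - 3 \sin{\left(y \right)}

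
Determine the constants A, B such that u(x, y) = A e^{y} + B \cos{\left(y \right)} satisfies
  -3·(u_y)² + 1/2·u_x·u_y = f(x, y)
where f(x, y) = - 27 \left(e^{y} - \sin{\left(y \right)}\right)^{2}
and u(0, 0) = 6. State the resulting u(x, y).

Substitute the ansatz u = A e^{y} + B \cos{\left(y \right)} into the left-hand side.
Derivatives of the ansatz:
  u_y = A e^{y} - B \sin{\left(y \right)}
  u_x = 0
Term by term:
  -3·(u_y)² = - 3 A^{2} e^{2 y} + 6 A B e^{y} \sin{\left(y \right)} - 3 B^{2} \sin^{2}{\left(y \right)}
  1/2·u_x·u_y = 0
So the left-hand side equals
  - 3 A^{2} e^{2 y} + 6 A B e^{y} \sin{\left(y \right)} - 3 B^{2} \sin^{2}{\left(y \right)}
This must equal f(x, y) identically; expanded, f = - 27 e^{2 y} + 54 e^{y} \sin{\left(y \right)} - 27 \sin^{2}{\left(y \right)}.
Matching coefficients of the independent functions:
  [e^{y} \sin{\left(y \right)}]:  6 A B = 54
  [e^{2 y}]:  - 3 A^{2} = -27
  [\sin^{2}{\left(y \right)}]:  - 3 B^{2} = -27
These equations allow (A, B) = (-3, -3) or (3, 3).
Impose the point condition(s):
  u(0, 0) = 6  ⟹  A + B = 6
Only A = 3, B = 3 satisfies everything.
Hence u(x, y) = 3 e^{y} + 3 \cos{\left(y \right)}.

Answer: u(x, y) = 3 e^{y} + 3 \cos{\left(y \right)}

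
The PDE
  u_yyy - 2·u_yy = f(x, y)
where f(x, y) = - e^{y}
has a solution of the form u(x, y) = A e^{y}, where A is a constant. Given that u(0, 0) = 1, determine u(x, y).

Substitute the ansatz u = A e^{y} into the left-hand side.
Derivatives of the ansatz:
  u_yyy = A e^{y}
  u_yy = A e^{y}
Term by term:
  u_yyy = A e^{y}
  -2·u_yy = - 2 A e^{y}
So the left-hand side equals
  - A e^{y}
This must equal f(x, y) = - e^{y} identically.
Matching coefficients of the independent functions:
  [e^{y}]:  - A = -1
Solving: A = 1.
Check against the point condition:
  u(0, 0) = 1  ⟹  A = 1  ✓
Hence u(x, y) = e^{y}.

Answer: u(x, y) = e^{y}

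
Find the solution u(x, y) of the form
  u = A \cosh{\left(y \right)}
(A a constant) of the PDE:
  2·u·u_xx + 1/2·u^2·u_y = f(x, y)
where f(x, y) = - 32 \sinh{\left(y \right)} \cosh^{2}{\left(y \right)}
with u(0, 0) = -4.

Substitute the ansatz u = A \cosh{\left(y \right)} into the left-hand side.
Derivatives of the ansatz:
  u_xx = 0
  u_y = A \sinh{\left(y \right)}
Term by term:
  2·u·u_xx = 0
  1/2·u^2·u_y = \frac{A^{3} \sinh{\left(y \right)} \cosh^{2}{\left(y \right)}}{2}
So the left-hand side equals
  \frac{A^{3} \sinh{\left(y \right)} \cosh^{2}{\left(y \right)}}{2}
This must equal f(x, y) = - 32 \sinh{\left(y \right)} \cosh^{2}{\left(y \right)} identically.
Matching coefficients of the independent functions:
  [\sinh{\left(y \right)} \cosh^{2}{\left(y \right)}]:  \frac{A^{3}}{2} = -32
Solving: A = -4.
Check against the point condition:
  u(0, 0) = -4  ⟹  A = -4  ✓
Hence u(x, y) = - 4 \cosh{\left(y \right)}.

Answer: u(x, y) = - 4 \cosh{\left(y \right)}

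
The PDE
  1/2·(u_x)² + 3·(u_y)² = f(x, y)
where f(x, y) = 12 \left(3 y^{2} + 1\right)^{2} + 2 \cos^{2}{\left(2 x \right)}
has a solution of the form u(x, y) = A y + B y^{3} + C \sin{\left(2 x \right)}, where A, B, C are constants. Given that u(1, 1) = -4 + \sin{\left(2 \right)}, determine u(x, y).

Substitute the ansatz u = A y + B y^{3} + C \sin{\left(2 x \right)} into the left-hand side.
Derivatives of the ansatz:
  u_x = 2 C \cos{\left(2 x \right)}
  u_y = A + 3 B y^{2}
Term by term:
  1/2·(u_x)² = 2 C^{2} \cos^{2}{\left(2 x \right)}
  3·(u_y)² = 3 A^{2} + 18 A B y^{2} + 27 B^{2} y^{4}
So the left-hand side equals
  3 A^{2} + 18 A B y^{2} + 27 B^{2} y^{4} + 2 C^{2} \cos^{2}{\left(2 x \right)}
This must equal f(x, y) identically; expanded, f = 108 y^{4} + 72 y^{2} + 2 \cos^{2}{\left(2 x \right)} + 12.
Matching coefficients of the independent functions:
  [constant term]:  3 A^{2} = 12
  [y^{2}]:  18 A B = 72
  [y^{4}]:  27 B^{2} = 108
  [\cos^{2}{\left(2 x \right)}]:  2 C^{2} = 2
These equations allow (A, B, C) = (-2, -2, -1) or (-2, -2, 1) or (2, 2, -1) or (2, 2, 1).
Impose the point condition(s):
  u(1, 1) = -4 + \sin{\left(2 \right)}  ⟹  A + B + C \sin{\left(2 \right)} = -4 + \sin{\left(2 \right)}
Only A = -2, B = -2, C = 1 satisfies everything.
Hence u(x, y) = - 2 y^{3} - 2 y + \sin{\left(2 x \right)}.

Answer: u(x, y) = - 2 y^{3} - 2 y + \sin{\left(2 x \right)}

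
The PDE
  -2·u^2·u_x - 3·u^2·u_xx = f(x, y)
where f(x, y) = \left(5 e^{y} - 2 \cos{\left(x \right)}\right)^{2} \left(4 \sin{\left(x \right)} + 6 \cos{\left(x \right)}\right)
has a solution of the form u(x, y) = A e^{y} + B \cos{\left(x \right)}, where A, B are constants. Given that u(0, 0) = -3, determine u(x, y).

Substitute the ansatz u = A e^{y} + B \cos{\left(x \right)} into the left-hand side.
Derivatives of the ansatz:
  u_x = - B \sin{\left(x \right)}
  u_xx = - B \cos{\left(x \right)}
Term by term:
  -2·u^2·u_x = 2 A^{2} B e^{2 y} \sin{\left(x \right)} + 4 A B^{2} e^{y} \sin{\left(x \right)} \cos{\left(x \right)} + 2 B^{3} \sin{\left(x \right)} \cos^{2}{\left(x \right)}
  -3·u^2·u_xx = 3 A^{2} B e^{2 y} \cos{\left(x \right)} + 6 A B^{2} e^{y} \cos^{2}{\left(x \right)} + 3 B^{3} \cos^{3}{\left(x \right)}
So the left-hand side equals
  2 A^{2} B e^{2 y} \sin{\left(x \right)} + 3 A^{2} B e^{2 y} \cos{\left(x \right)} + 4 A B^{2} e^{y} \sin{\left(x \right)} \cos{\left(x \right)} + 6 A B^{2} e^{y} \cos^{2}{\left(x \right)} + 2 B^{3} \sin{\left(x \right)} \cos^{2}{\left(x \right)} + 3 B^{3} \cos^{3}{\left(x \right)}
This must equal f(x, y) identically; expanded, f = 100 e^{2 y} \sin{\left(x \right)} + 150 e^{2 y} \cos{\left(x \right)} - 80 e^{y} \sin{\left(x \right)} \cos{\left(x \right)} - 120 e^{y} \cos^{2}{\left(x \right)} + 16 \sin{\left(x \right)} \cos^{2}{\left(x \right)} + 24 \cos^{3}{\left(x \right)}.
Matching coefficients of the independent functions:
  [e^{y} \cos^{2}{\left(x \right)}]:  6 A B^{2} = -120
  [e^{2 y} \sin{\left(x \right)}]:  2 A^{2} B = 100
  [e^{2 y} \cos{\left(x \right)}]:  3 A^{2} B = 150
  [\sin{\left(x \right)} \cos^{2}{\left(x \right)}]:  2 B^{3} = 16
  [e^{y} \sin{\left(x \right)} \cos{\left(x \right)}]:  4 A B^{2} = -80
  [\cos^{3}{\left(x \right)}]:  3 B^{3} = 24
Solving: A = -5, B = 2.
Check against the point condition:
  u(0, 0) = -3  ⟹  A + B = -3  ✓
Hence u(x, y) = - 5 e^{y} + 2 \cos{\left(x \right)}.

Answer: u(x, y) = - 5 e^{y} + 2 \cos{\left(x \right)}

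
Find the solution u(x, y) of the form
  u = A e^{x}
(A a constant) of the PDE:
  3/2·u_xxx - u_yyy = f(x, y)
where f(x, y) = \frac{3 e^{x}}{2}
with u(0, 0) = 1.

Substitute the ansatz u = A e^{x} into the left-hand side.
Derivatives of the ansatz:
  u_xxx = A e^{x}
  u_yyy = 0
Term by term:
  3/2·u_xxx = \frac{3 A e^{x}}{2}
  -u_yyy = 0
So the left-hand side equals
  \frac{3 A e^{x}}{2}
This must equal f(x, y) = \frac{3 e^{x}}{2} identically.
Matching coefficients of the independent functions:
  [e^{x}]:  \frac{3 A}{2} = \frac{3}{2}
Solving: A = 1.
Check against the point condition:
  u(0, 0) = 1  ⟹  A = 1  ✓
Hence u(x, y) = e^{x}.

Answer: u(x, y) = e^{x}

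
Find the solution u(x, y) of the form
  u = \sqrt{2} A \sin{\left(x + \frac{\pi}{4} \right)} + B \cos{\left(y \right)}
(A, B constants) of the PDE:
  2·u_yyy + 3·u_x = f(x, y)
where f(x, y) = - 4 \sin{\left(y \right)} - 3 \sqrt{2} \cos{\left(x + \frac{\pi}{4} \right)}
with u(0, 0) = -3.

Answer: u(x, y) = - \sqrt{2} \sin{\left(x + \frac{\pi}{4} \right)} - 2 \cos{\left(y \right)}

Derivation:
Substitute the ansatz u = \sqrt{2} A \sin{\left(x + \frac{\pi}{4} \right)} + B \cos{\left(y \right)} into the left-hand side.
Derivatives of the ansatz:
  u_yyy = B \sin{\left(y \right)}
  u_x = \sqrt{2} A \cos{\left(x + \frac{\pi}{4} \right)}
Term by term:
  2·u_yyy = 2 B \sin{\left(y \right)}
  3·u_x = 3 \sqrt{2} A \cos{\left(x + \frac{\pi}{4} \right)}
So the left-hand side equals
  3 \sqrt{2} A \cos{\left(x + \frac{\pi}{4} \right)} + 2 B \sin{\left(y \right)}
This must equal f(x, y) = - 4 \sin{\left(y \right)} - 3 \sqrt{2} \cos{\left(x + \frac{\pi}{4} \right)} identically.
Matching coefficients of the independent functions:
  [\sqrt{2} \cos{\left(x + \frac{\pi}{4} \right)}]:  3 A = -3
  [\sin{\left(y \right)}]:  2 B = -4
Solving: A = -1, B = -2.
Check against the point condition:
  u(0, 0) = -3  ⟹  A + B = -3  ✓
Hence u(x, y) = - \sqrt{2} \sin{\left(x + \frac{\pi}{4} \right)} - 2 \cos{\left(y \right)}.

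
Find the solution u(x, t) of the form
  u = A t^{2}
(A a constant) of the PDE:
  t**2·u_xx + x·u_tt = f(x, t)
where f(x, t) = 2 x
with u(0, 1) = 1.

Substitute the ansatz u = A t^{2} into the left-hand side.
Derivatives of the ansatz:
  u_xx = 0
  u_tt = 2 A
Term by term:
  t**2·u_xx = 0
  x·u_tt = 2 A x
So the left-hand side equals
  2 A x
This must equal f(x, t) = 2 x identically.
Matching coefficients of the independent functions:
  [x]:  2 A = 2
Solving: A = 1.
Check against the point condition:
  u(0, 1) = 1  ⟹  A = 1  ✓
Hence u(x, t) = t^{2}.

Answer: u(x, t) = t^{2}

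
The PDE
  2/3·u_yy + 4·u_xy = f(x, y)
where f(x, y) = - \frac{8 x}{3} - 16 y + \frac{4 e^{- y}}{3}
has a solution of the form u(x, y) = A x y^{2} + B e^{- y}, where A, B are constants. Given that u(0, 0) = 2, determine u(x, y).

Substitute the ansatz u = A x y^{2} + B e^{- y} into the left-hand side.
Derivatives of the ansatz:
  u_yy = 2 A x + B e^{- y}
  u_xy = 2 A y
Term by term:
  2/3·u_yy = \frac{4 A x}{3} + \frac{2 B e^{- y}}{3}
  4·u_xy = 8 A y
So the left-hand side equals
  \frac{4 A x}{3} + 8 A y + \frac{2 B e^{- y}}{3}
This must equal f(x, y) = - \frac{8 x}{3} - 16 y + \frac{4 e^{- y}}{3} identically.
Matching coefficients of the independent functions:
  [x]:  \frac{4 A}{3} = - \frac{8}{3}
  [y]:  8 A = -16
  [e^{- y}]:  \frac{2 B}{3} = \frac{4}{3}
Solving: A = -2, B = 2.
Check against the point condition:
  u(0, 0) = 2  ⟹  B = 2  ✓
Hence u(x, y) = - 2 x y^{2} + 2 e^{- y}.

Answer: u(x, y) = - 2 x y^{2} + 2 e^{- y}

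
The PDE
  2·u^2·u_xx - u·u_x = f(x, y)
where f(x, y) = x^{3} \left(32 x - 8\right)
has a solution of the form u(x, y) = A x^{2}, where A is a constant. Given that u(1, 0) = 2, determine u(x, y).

Substitute the ansatz u = A x^{2} into the left-hand side.
Derivatives of the ansatz:
  u_xx = 2 A
  u_x = 2 A x
Term by term:
  2·u^2·u_xx = 4 A^{3} x^{4}
  -u·u_x = - 2 A^{2} x^{3}
So the left-hand side equals
  4 A^{3} x^{4} - 2 A^{2} x^{3}
This must equal f(x, y) identically; expanded, f = 32 x^{4} - 8 x^{3}.
Matching coefficients of the independent functions:
  [x^{3}]:  - 2 A^{2} = -8
  [x^{4}]:  4 A^{3} = 32
Solving: A = 2.
Check against the point condition:
  u(1, 0) = 2  ⟹  A = 2  ✓
Hence u(x, y) = 2 x^{2}.

Answer: u(x, y) = 2 x^{2}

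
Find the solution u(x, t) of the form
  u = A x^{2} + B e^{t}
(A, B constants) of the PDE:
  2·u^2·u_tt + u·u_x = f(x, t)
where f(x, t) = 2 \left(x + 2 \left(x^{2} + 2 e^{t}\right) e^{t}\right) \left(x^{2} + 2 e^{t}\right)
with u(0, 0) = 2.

Answer: u(x, t) = x^{2} + 2 e^{t}

Derivation:
Substitute the ansatz u = A x^{2} + B e^{t} into the left-hand side.
Derivatives of the ansatz:
  u_tt = B e^{t}
  u_x = 2 A x
Term by term:
  2·u^2·u_tt = 2 A^{2} B x^{4} e^{t} + 4 A B^{2} x^{2} e^{2 t} + 2 B^{3} e^{3 t}
  u·u_x = 2 A^{2} x^{3} + 2 A B x e^{t}
So the left-hand side equals
  2 A^{2} B x^{4} e^{t} + 2 A^{2} x^{3} + 4 A B^{2} x^{2} e^{2 t} + 2 A B x e^{t} + 2 B^{3} e^{3 t}
This must equal f(x, t) identically; expanded, f = 4 x^{4} e^{t} + 2 x^{3} + 16 x^{2} e^{2 t} + 4 x e^{t} + 16 e^{3 t}.
Matching coefficients of the independent functions:
  [x^{3}]:  2 A^{2} = 2
  [x e^{t}]:  2 A B = 4
  [x^{2} e^{2 t}]:  4 A B^{2} = 16
  [x^{4} e^{t}]:  2 A^{2} B = 4
  [e^{3 t}]:  2 B^{3} = 16
Solving: A = 1, B = 2.
Check against the point condition:
  u(0, 0) = 2  ⟹  B = 2  ✓
Hence u(x, t) = x^{2} + 2 e^{t}.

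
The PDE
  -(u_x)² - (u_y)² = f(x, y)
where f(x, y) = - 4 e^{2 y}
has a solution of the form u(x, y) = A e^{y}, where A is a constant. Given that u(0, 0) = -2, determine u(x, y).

Substitute the ansatz u = A e^{y} into the left-hand side.
Derivatives of the ansatz:
  u_x = 0
  u_y = A e^{y}
Term by term:
  -(u_x)² = 0
  -(u_y)² = - A^{2} e^{2 y}
So the left-hand side equals
  - A^{2} e^{2 y}
This must equal f(x, y) = - 4 e^{2 y} identically.
Matching coefficients of the independent functions:
  [e^{2 y}]:  - A^{2} = -4
These equations allow (A) = (-2) or (2).
Impose the point condition(s):
  u(0, 0) = -2  ⟹  A = -2
Only A = -2 satisfies everything.
Hence u(x, y) = - 2 e^{y}.

Answer: u(x, y) = - 2 e^{y}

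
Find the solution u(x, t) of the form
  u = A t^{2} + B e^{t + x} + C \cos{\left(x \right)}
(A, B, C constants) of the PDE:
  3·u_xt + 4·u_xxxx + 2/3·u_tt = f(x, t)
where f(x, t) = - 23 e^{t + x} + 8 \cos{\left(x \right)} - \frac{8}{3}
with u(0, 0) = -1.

Substitute the ansatz u = A t^{2} + B e^{t + x} + C \cos{\left(x \right)} into the left-hand side.
Derivatives of the ansatz:
  u_xt = B e^{t} e^{x}
  u_xxxx = B e^{t} e^{x} + C \cos{\left(x \right)}
  u_tt = 2 A + B e^{t} e^{x}
Term by term:
  3·u_xt = 3 B e^{t} e^{x}
  4·u_xxxx = 4 B e^{t} e^{x} + 4 C \cos{\left(x \right)}
  2/3·u_tt = \frac{4 A}{3} + \frac{2 B e^{t} e^{x}}{3}
So the left-hand side equals
  \frac{4 A}{3} + \frac{23 B e^{t} e^{x}}{3} + 4 C \cos{\left(x \right)}
This must equal f(x, t) identically; expanded, f = - 23 e^{t} e^{x} + 8 \cos{\left(x \right)} - \frac{8}{3}.
Matching coefficients of the independent functions:
  [constant term]:  \frac{4 A}{3} = - \frac{8}{3}
  [e^{t} e^{x}]:  \frac{23 B}{3} = -23
  [\cos{\left(x \right)}]:  4 C = 8
Solving: A = -2, B = -3, C = 2.
Check against the point condition:
  u(0, 0) = -1  ⟹  B + C = -1  ✓
Hence u(x, t) = - 2 t^{2} - 3 e^{t + x} + 2 \cos{\left(x \right)}.

Answer: u(x, t) = - 2 t^{2} - 3 e^{t + x} + 2 \cos{\left(x \right)}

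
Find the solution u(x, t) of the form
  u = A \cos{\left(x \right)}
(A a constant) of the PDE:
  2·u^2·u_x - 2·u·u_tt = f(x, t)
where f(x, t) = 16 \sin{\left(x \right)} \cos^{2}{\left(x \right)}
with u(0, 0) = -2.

Answer: u(x, t) = - 2 \cos{\left(x \right)}

Derivation:
Substitute the ansatz u = A \cos{\left(x \right)} into the left-hand side.
Derivatives of the ansatz:
  u_x = - A \sin{\left(x \right)}
  u_tt = 0
Term by term:
  2·u^2·u_x = - 2 A^{3} \sin{\left(x \right)} \cos^{2}{\left(x \right)}
  -2·u·u_tt = 0
So the left-hand side equals
  - 2 A^{3} \sin{\left(x \right)} \cos^{2}{\left(x \right)}
This must equal f(x, t) = 16 \sin{\left(x \right)} \cos^{2}{\left(x \right)} identically.
Matching coefficients of the independent functions:
  [\sin{\left(x \right)} \cos^{2}{\left(x \right)}]:  - 2 A^{3} = 16
Solving: A = -2.
Check against the point condition:
  u(0, 0) = -2  ⟹  A = -2  ✓
Hence u(x, t) = - 2 \cos{\left(x \right)}.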